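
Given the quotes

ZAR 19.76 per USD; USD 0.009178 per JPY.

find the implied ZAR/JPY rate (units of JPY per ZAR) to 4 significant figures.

1 ZAR ÷ 19.76 = 0.0506073 USD
0.0506073 USD ÷ 0.009178 = 5.51398 JPY

ZAR/JPY = 5.514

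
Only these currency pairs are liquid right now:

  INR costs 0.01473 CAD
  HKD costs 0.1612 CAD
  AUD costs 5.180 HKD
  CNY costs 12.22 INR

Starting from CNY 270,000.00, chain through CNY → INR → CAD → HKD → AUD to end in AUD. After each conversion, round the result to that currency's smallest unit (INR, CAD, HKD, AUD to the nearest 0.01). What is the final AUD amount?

AUD 58,202.67

CNY 270,000.00 × 12.22 = INR 3,299,400.00
INR 3,299,400.00 × 0.01473 = CAD 48,600.16
CAD 48,600.16 ÷ 0.1612 = HKD 301,489.83
HKD 301,489.83 ÷ 5.180 = AUD 58,202.67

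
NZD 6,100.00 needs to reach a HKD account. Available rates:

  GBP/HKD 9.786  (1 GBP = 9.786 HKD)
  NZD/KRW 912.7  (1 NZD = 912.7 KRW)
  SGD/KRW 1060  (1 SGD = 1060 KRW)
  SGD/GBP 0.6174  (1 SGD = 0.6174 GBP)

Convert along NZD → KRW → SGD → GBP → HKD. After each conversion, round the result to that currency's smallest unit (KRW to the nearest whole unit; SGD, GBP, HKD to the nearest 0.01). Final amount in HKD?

HKD 31,733.94

NZD 6,100.00 × 912.7 = KRW 5,567,470
KRW 5,567,470 ÷ 1060 = SGD 5,252.33
SGD 5,252.33 × 0.6174 = GBP 3,242.79
GBP 3,242.79 × 9.786 = HKD 31,733.94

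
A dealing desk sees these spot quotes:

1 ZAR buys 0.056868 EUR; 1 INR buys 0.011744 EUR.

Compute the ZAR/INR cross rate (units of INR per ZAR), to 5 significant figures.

ZAR/INR = 4.8423

1 ZAR × 0.056868 = 0.056868 EUR
0.056868 EUR ÷ 0.011744 = 4.8423 INR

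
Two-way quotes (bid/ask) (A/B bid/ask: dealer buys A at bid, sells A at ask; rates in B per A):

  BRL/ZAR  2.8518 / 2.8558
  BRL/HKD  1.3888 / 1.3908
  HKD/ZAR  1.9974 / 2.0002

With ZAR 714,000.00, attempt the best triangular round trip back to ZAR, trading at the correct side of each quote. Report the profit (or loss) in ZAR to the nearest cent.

Net profit: ZAR 17,946.22

Best loop ZAR → HKD → BRL → ZAR:
ZAR 714,000.00 ÷ 2.0002 (buy HKD at ask) = HKD 356,964.30
HKD 356,964.30 ÷ 1.3908 (buy BRL at ask) = BRL 256,661.13
BRL 256,661.13 × 2.8518 (sell BRL at bid) = ZAR 731,946.22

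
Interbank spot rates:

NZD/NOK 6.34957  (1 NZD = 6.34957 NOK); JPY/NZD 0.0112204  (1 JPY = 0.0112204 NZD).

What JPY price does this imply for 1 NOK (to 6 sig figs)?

1 NOK ÷ 6.34957 = 0.157491 NZD
0.157491 NZD ÷ 0.0112204 = 14.0361 JPY

NOK/JPY = 14.0361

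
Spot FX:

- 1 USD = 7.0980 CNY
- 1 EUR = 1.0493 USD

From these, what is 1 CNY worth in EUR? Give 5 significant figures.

1 CNY ÷ 7.0980 = 0.140885 USD
0.140885 USD ÷ 1.0493 = 0.134265 EUR

CNY/EUR = 0.13427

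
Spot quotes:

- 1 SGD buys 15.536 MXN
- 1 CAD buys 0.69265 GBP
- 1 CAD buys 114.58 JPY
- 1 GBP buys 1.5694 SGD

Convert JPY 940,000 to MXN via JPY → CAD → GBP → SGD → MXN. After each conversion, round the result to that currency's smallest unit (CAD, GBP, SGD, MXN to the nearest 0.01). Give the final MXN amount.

JPY 940,000 ÷ 114.58 = CAD 8,203.88
CAD 8,203.88 × 0.69265 = GBP 5,682.42
GBP 5,682.42 × 1.5694 = SGD 8,917.99
SGD 8,917.99 × 15.536 = MXN 138,549.89

MXN 138,549.89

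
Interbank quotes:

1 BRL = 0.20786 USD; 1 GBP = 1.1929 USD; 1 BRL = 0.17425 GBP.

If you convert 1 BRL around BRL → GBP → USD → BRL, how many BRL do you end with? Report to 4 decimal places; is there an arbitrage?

1.0000 (no arbitrage)

Around BRL → GBP → USD → BRL: 1 × 0.17425 × 1.1929 ÷ 0.20786 = 1.000014
Product ≈ 1 (deviation 0.001%, within rounding noise).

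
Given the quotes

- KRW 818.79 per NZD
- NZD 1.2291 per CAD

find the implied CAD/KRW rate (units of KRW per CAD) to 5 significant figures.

1 CAD × 1.2291 = 1.2291 NZD
1.2291 NZD × 818.79 = 1006.37 KRW

CAD/KRW = 1006.4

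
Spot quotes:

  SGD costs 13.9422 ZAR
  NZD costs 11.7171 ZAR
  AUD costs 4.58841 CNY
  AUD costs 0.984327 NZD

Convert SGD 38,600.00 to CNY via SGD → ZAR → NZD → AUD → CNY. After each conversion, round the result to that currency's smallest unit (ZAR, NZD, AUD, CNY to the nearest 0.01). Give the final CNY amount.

SGD 38,600.00 × 13.9422 = ZAR 538,168.92
ZAR 538,168.92 ÷ 11.7171 = NZD 45,930.21
NZD 45,930.21 ÷ 0.984327 = AUD 46,661.54
AUD 46,661.54 × 4.58841 = CNY 214,102.28

CNY 214,102.28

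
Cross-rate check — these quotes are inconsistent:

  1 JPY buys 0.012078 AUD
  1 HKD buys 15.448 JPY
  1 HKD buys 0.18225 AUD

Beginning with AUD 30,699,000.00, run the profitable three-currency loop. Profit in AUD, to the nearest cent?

Profitable loop is AUD → HKD → JPY → AUD:
AUD 30,699,000.00 ÷ 0.18225 = HKD 168,444,444.44
HKD 168,444,444.44 × 15.448 = JPY 2,602,129,778
JPY 2,602,129,778 × 0.012078 = AUD 31,428,523.46
Profit = AUD 31,428,523.46 − AUD 30,699,000.00

Profit: AUD 729,523.46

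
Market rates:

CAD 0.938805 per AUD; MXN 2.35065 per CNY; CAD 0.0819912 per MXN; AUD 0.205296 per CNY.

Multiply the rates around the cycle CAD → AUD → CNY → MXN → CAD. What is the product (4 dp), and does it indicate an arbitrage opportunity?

1.0000 (no arbitrage)

Around CAD → AUD → CNY → MXN → CAD: 1 ÷ 0.938805 ÷ 0.205296 × 2.35065 × 0.0819912 = 0.999998
Product ≈ 1 (deviation 0.000%, within rounding noise).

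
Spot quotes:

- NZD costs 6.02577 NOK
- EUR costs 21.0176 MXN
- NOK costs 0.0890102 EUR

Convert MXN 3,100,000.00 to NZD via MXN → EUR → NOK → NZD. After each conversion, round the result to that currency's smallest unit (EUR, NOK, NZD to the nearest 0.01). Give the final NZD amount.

MXN 3,100,000.00 ÷ 21.0176 = EUR 147,495.43
EUR 147,495.43 ÷ 0.0890102 = NOK 1,657,062.11
NOK 1,657,062.11 ÷ 6.02577 = NZD 274,995.91

NZD 274,995.91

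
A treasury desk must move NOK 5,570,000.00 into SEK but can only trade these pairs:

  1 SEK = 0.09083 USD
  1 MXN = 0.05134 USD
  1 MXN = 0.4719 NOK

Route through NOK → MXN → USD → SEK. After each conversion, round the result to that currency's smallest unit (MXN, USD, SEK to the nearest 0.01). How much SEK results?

SEK 6,671,627.22

NOK 5,570,000.00 ÷ 0.4719 = MXN 11,803,348.17
MXN 11,803,348.17 × 0.05134 = USD 605,983.90
USD 605,983.90 ÷ 0.09083 = SEK 6,671,627.22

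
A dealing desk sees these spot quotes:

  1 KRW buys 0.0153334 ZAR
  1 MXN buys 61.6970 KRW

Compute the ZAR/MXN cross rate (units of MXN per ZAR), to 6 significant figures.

1 ZAR ÷ 0.0153334 = 65.2171 KRW
65.2171 KRW ÷ 61.6970 = 1.05705 MXN

ZAR/MXN = 1.05705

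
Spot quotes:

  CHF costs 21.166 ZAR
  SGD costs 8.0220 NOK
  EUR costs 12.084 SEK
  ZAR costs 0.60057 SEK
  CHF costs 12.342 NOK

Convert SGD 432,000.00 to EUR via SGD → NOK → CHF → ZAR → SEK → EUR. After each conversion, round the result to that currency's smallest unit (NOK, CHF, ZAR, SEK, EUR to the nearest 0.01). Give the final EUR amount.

EUR 295,374.21

SGD 432,000.00 × 8.0220 = NOK 3,465,504.00
NOK 3,465,504.00 ÷ 12.342 = CHF 280,789.50
CHF 280,789.50 × 21.166 = ZAR 5,943,190.56
ZAR 5,943,190.56 × 0.60057 = SEK 3,569,301.95
SEK 3,569,301.95 ÷ 12.084 = EUR 295,374.21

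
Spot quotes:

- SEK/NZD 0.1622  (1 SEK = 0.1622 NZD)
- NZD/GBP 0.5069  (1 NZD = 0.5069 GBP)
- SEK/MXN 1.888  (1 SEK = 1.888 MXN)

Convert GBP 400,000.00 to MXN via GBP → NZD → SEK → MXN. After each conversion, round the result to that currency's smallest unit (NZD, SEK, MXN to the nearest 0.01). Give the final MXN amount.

GBP 400,000.00 ÷ 0.5069 = NZD 789,110.28
NZD 789,110.28 ÷ 0.1622 = SEK 4,865,044.88
SEK 4,865,044.88 × 1.888 = MXN 9,185,204.73

MXN 9,185,204.73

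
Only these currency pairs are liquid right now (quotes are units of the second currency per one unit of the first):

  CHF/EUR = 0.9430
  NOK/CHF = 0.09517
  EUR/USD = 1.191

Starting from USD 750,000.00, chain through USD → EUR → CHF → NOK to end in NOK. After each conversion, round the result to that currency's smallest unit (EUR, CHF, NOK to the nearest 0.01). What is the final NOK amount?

USD 750,000.00 ÷ 1.191 = EUR 629,722.92
EUR 629,722.92 ÷ 0.9430 = CHF 667,786.77
CHF 667,786.77 ÷ 0.09517 = NOK 7,016,778.08

NOK 7,016,778.08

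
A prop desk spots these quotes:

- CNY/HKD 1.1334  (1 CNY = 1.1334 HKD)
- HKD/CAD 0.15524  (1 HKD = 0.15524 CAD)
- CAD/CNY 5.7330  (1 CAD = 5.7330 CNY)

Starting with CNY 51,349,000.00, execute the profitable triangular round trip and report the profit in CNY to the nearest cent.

Profitable loop is CNY → HKD → CAD → CNY:
CNY 51,349,000.00 × 1.1334 = HKD 58,198,956.60
HKD 58,198,956.60 × 0.15524 = CAD 9,034,806.02
CAD 9,034,806.02 × 5.7330 = CNY 51,796,542.93
Profit = CNY 51,796,542.93 − CNY 51,349,000.00

Profit: CNY 447,542.93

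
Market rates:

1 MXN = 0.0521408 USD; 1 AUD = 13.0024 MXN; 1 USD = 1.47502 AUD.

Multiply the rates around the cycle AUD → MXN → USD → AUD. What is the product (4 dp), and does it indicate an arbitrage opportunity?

Around AUD → MXN → USD → AUD: 1 × 13.0024 × 0.0521408 × 1.47502 = 0.999998
Product ≈ 1 (deviation 0.000%, within rounding noise).

1.0000 (no arbitrage)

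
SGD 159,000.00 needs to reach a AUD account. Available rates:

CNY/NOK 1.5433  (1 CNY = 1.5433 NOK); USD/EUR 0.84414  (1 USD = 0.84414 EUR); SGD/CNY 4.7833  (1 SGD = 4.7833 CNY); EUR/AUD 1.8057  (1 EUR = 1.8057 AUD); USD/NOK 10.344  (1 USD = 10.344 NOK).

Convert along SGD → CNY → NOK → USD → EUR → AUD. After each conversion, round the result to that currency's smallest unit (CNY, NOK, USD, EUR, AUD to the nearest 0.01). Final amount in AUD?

SGD 159,000.00 × 4.7833 = CNY 760,544.70
CNY 760,544.70 × 1.5433 = NOK 1,173,748.64
NOK 1,173,748.64 ÷ 10.344 = USD 113,471.45
USD 113,471.45 × 0.84414 = EUR 95,785.79
EUR 95,785.79 × 1.8057 = AUD 172,960.40

AUD 172,960.40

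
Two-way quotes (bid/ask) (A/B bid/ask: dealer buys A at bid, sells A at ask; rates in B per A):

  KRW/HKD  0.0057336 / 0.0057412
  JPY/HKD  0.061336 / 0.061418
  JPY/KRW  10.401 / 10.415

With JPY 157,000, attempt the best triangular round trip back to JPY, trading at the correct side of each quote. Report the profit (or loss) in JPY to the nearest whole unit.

Best loop JPY → HKD → KRW → JPY:
JPY 157,000 × 0.061336 (sell JPY at bid) = HKD 9,629.75
HKD 9,629.75 ÷ 0.0057412 (buy KRW at ask) = KRW 1,677,306
KRW 1,677,306 ÷ 10.415 (buy JPY at ask) = JPY 161,047

Net profit: JPY 4,047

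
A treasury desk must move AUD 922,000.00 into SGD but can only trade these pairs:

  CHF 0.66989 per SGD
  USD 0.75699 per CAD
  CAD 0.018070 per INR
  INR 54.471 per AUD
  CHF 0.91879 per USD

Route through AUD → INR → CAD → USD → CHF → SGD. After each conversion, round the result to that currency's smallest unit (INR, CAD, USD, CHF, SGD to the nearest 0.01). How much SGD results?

SGD 942,230.86

AUD 922,000.00 × 54.471 = INR 50,222,262.00
INR 50,222,262.00 × 0.018070 = CAD 907,516.27
CAD 907,516.27 × 0.75699 = USD 686,980.74
USD 686,980.74 × 0.91879 = CHF 631,191.03
CHF 631,191.03 ÷ 0.66989 = SGD 942,230.86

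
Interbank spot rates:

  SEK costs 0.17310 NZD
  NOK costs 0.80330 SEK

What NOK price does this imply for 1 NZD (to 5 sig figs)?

1 NZD ÷ 0.17310 = 5.77701 SEK
5.77701 SEK ÷ 0.80330 = 7.19159 NOK

NZD/NOK = 7.1916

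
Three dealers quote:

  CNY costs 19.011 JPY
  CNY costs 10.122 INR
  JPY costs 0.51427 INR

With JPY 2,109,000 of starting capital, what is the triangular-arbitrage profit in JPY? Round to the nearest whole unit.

Profit: JPY 74,468

Profitable loop is JPY → CNY → INR → JPY:
JPY 2,109,000 ÷ 19.011 = CNY 110,935.77
CNY 110,935.77 × 10.122 = INR 1,122,891.90
INR 1,122,891.90 ÷ 0.51427 = JPY 2,183,468
Profit = JPY 2,183,468 − JPY 2,109,000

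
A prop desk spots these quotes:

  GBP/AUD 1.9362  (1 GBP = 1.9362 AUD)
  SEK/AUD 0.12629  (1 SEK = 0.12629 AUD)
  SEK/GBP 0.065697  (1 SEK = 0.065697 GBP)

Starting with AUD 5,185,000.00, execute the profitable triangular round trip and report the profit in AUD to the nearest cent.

Profit: AUD 37,465.16

Profitable loop is AUD → SEK → GBP → AUD:
AUD 5,185,000.00 ÷ 0.12629 = SEK 41,056,298.99
SEK 41,056,298.99 × 0.065697 = GBP 2,697,275.68
GBP 2,697,275.68 × 1.9362 = AUD 5,222,465.16
Profit = AUD 5,222,465.16 − AUD 5,185,000.00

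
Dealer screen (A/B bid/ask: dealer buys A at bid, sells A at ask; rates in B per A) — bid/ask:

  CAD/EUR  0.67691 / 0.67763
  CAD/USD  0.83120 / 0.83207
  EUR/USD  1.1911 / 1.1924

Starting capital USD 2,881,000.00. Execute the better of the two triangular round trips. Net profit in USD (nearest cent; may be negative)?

Net profit: USD 82,699.73

Best loop USD → EUR → CAD → USD:
USD 2,881,000.00 ÷ 1.1924 (buy EUR at ask) = EUR 2,416,135.52
EUR 2,416,135.52 ÷ 0.67763 (buy CAD at ask) = CAD 3,565,567.53
CAD 3,565,567.53 × 0.83120 (sell CAD at bid) = USD 2,963,699.73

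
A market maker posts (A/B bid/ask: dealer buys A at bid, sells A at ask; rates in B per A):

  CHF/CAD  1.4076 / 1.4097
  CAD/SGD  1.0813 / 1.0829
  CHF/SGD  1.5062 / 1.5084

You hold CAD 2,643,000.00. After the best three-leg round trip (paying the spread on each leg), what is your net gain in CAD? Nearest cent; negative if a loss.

Best loop CAD → SGD → CHF → CAD:
CAD 2,643,000.00 × 1.0813 (sell CAD at bid) = SGD 2,857,875.90
SGD 2,857,875.90 ÷ 1.5084 (buy CHF at ask) = CHF 1,894,640.61
CHF 1,894,640.61 × 1.4076 (sell CHF at bid) = CAD 2,666,896.13

Net profit: CAD 23,896.13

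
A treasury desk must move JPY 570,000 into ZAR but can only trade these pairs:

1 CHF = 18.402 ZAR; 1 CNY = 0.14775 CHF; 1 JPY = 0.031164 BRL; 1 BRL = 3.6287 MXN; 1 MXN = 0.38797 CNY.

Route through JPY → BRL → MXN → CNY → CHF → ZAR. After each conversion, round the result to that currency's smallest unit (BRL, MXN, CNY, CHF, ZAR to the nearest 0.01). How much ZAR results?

JPY 570,000 × 0.031164 = BRL 17,763.48
BRL 17,763.48 × 3.6287 = MXN 64,458.34
MXN 64,458.34 × 0.38797 = CNY 25,007.90
CNY 25,007.90 × 0.14775 = CHF 3,694.92
CHF 3,694.92 × 18.402 = ZAR 67,993.92

ZAR 67,993.92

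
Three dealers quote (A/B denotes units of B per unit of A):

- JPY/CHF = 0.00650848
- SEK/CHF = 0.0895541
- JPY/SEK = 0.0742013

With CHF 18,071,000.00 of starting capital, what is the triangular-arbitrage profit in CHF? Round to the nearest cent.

Profitable loop is CHF → JPY → SEK → CHF:
CHF 18,071,000.00 ÷ 0.00650848 = JPY 2,776,531,540
JPY 2,776,531,540 × 0.0742013 = SEK 206,022,249.79
SEK 206,022,249.79 × 0.0895541 = CHF 18,450,137.16
Profit = CHF 18,450,137.16 − CHF 18,071,000.00

Profit: CHF 379,137.16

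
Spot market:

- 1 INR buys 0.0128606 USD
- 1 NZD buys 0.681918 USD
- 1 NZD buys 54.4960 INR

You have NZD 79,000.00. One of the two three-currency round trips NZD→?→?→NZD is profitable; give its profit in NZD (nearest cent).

Profitable loop is NZD → INR → USD → NZD:
NZD 79,000.00 × 54.4960 = INR 4,305,184.00
INR 4,305,184.00 × 0.0128606 = USD 55,367.25
USD 55,367.25 ÷ 0.681918 = NZD 81,193.41
Profit = NZD 81,193.41 − NZD 79,000.00

Profit: NZD 2,193.41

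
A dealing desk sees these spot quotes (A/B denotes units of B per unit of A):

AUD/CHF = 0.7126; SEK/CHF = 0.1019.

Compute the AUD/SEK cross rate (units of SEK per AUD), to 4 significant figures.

1 AUD × 0.7126 = 0.7126 CHF
0.7126 CHF ÷ 0.1019 = 6.99313 SEK

AUD/SEK = 6.993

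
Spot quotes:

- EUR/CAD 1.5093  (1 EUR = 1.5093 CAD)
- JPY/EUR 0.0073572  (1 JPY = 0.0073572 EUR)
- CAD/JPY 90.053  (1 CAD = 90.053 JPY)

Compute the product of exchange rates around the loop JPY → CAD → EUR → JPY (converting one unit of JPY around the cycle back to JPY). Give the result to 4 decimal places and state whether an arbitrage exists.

1.0000 (no arbitrage)

Around JPY → CAD → EUR → JPY: 1 ÷ 90.053 ÷ 1.5093 ÷ 0.0073572 = 1.000032
Product ≈ 1 (deviation 0.003%, within rounding noise).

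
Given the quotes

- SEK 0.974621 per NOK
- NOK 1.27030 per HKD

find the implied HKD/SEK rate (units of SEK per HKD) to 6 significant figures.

HKD/SEK = 1.23806

1 HKD × 1.27030 = 1.2703 NOK
1.2703 NOK × 0.974621 = 1.23806 SEK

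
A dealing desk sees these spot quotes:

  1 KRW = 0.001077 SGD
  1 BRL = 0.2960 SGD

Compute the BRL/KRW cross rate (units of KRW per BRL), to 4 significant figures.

BRL/KRW = 274.8

1 BRL × 0.2960 = 0.296 SGD
0.296 SGD ÷ 0.001077 = 274.838 KRW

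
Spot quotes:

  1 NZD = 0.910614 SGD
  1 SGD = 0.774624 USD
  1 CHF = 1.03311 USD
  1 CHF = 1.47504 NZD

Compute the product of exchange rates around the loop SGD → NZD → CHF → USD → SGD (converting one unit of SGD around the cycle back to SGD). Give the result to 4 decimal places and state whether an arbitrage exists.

Around SGD → NZD → CHF → USD → SGD: 1 ÷ 0.910614 ÷ 1.47504 × 1.03311 ÷ 0.774624 = 0.992927
Product < 1; profitable direction is SGD → USD → CHF → NZD → SGD.

0.9929 (arbitrage exists)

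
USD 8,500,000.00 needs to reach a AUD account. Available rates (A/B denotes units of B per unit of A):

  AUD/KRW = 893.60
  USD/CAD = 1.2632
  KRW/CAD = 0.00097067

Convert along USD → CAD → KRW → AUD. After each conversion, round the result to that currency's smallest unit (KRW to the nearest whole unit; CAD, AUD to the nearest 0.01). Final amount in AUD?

AUD 12,378,735.27

USD 8,500,000.00 × 1.2632 = CAD 10,737,200.00
CAD 10,737,200.00 ÷ 0.00097067 = KRW 11,061,637,838
KRW 11,061,637,838 ÷ 893.60 = AUD 12,378,735.27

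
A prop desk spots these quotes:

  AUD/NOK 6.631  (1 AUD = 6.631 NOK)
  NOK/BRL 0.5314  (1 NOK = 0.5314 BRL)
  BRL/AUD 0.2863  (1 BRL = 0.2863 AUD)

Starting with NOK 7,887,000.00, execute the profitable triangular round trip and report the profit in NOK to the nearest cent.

Profitable loop is NOK → BRL → AUD → NOK:
NOK 7,887,000.00 × 0.5314 = BRL 4,191,151.80
BRL 4,191,151.80 × 0.2863 = AUD 1,199,926.76
AUD 1,199,926.76 × 6.631 = NOK 7,956,714.35
Profit = NOK 7,956,714.35 − NOK 7,887,000.00

Profit: NOK 69,714.35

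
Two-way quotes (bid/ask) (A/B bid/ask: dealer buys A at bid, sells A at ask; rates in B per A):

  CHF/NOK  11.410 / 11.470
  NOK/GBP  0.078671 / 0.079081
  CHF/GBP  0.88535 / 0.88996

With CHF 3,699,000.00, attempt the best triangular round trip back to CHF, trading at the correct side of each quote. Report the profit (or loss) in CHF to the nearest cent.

Net profit: CHF 31,904.73

Best loop CHF → NOK → GBP → CHF:
CHF 3,699,000.00 × 11.410 (sell CHF at bid) = NOK 42,205,590.00
NOK 42,205,590.00 × 0.078671 (sell NOK at bid) = GBP 3,320,355.97
GBP 3,320,355.97 ÷ 0.88996 (buy CHF at ask) = CHF 3,730,904.73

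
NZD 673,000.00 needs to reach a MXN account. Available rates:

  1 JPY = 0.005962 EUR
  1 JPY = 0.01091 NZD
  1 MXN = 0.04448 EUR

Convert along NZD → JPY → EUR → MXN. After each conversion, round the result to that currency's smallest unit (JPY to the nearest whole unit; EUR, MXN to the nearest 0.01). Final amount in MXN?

NZD 673,000.00 ÷ 0.01091 = JPY 61,686,526
JPY 61,686,526 × 0.005962 = EUR 367,775.07
EUR 367,775.07 ÷ 0.04448 = MXN 8,268,324.42

MXN 8,268,324.42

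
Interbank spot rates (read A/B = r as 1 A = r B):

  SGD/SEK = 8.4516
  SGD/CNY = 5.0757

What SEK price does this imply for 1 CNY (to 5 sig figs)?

CNY/SEK = 1.6651

1 CNY ÷ 5.0757 = 0.197017 SGD
0.197017 SGD × 8.4516 = 1.66511 SEK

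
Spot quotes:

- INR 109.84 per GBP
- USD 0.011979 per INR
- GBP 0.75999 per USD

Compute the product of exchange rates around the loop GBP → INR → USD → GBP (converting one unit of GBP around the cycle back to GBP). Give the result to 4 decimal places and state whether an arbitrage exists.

Around GBP → INR → USD → GBP: 1 × 109.84 × 0.011979 × 0.75999 = 0.999975
Product ≈ 1 (deviation 0.003%, within rounding noise).

1.0000 (no arbitrage)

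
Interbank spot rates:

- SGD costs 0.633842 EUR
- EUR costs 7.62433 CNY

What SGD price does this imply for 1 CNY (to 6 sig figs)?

1 CNY ÷ 7.62433 = 0.131159 EUR
0.131159 EUR ÷ 0.633842 = 0.206927 SGD

CNY/SGD = 0.206927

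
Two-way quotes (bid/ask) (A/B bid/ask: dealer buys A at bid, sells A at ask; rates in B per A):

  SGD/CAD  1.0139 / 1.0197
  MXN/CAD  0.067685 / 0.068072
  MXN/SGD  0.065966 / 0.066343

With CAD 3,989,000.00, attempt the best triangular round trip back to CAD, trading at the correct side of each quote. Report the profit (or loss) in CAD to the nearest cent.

Net profit: CAD 2,066.32

Best loop CAD → SGD → MXN → CAD:
CAD 3,989,000.00 ÷ 1.0197 (buy SGD at ask) = SGD 3,911,934.88
SGD 3,911,934.88 ÷ 0.066343 (buy MXN at ask) = MXN 58,965,299.77
MXN 58,965,299.77 × 0.067685 (sell MXN at bid) = CAD 3,991,066.32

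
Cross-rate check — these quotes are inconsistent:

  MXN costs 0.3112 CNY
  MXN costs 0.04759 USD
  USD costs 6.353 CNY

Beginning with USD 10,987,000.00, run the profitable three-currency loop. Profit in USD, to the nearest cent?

Profitable loop is USD → MXN → CNY → USD:
USD 10,987,000.00 ÷ 0.04759 = MXN 230,867,829.38
MXN 230,867,829.38 × 0.3112 = CNY 71,846,068.50
CNY 71,846,068.50 ÷ 6.353 = USD 11,308,998.66
Profit = USD 11,308,998.66 − USD 10,987,000.00

Profit: USD 321,998.66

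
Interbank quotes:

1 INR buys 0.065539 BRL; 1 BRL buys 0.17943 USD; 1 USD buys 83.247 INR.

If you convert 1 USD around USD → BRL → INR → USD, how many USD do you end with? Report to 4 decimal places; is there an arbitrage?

1.0215 (arbitrage exists)

Around USD → BRL → INR → USD: 1 ÷ 0.17943 ÷ 0.065539 ÷ 83.247 = 1.021496
Product > 1; profitable direction is USD → BRL → INR → USD.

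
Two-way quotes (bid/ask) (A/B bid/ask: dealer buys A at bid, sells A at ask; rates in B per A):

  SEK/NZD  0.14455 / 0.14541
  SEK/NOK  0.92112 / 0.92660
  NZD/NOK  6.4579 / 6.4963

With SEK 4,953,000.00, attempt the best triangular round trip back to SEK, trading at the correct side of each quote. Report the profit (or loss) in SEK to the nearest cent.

Net profit: SEK 36,826.49

Best loop SEK → NZD → NOK → SEK:
SEK 4,953,000.00 × 0.14455 (sell SEK at bid) = NZD 715,956.15
NZD 715,956.15 × 6.4579 (sell NZD at bid) = NOK 4,623,573.22
NOK 4,623,573.22 ÷ 0.92660 (buy SEK at ask) = SEK 4,989,826.49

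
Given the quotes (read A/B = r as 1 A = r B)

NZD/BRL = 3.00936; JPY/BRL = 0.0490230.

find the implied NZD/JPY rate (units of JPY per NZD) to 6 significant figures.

1 NZD × 3.00936 = 3.00936 BRL
3.00936 BRL ÷ 0.0490230 = 61.3867 JPY

NZD/JPY = 61.3867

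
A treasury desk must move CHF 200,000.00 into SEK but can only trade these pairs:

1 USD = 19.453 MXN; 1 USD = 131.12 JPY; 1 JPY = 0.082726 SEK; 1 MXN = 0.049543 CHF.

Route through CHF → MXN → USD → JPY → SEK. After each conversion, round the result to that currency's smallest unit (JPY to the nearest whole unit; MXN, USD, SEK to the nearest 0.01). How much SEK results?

SEK 2,250,982.32

CHF 200,000.00 ÷ 0.049543 = MXN 4,036,897.24
MXN 4,036,897.24 ÷ 19.453 = USD 207,520.55
USD 207,520.55 × 131.12 = JPY 27,210,095
JPY 27,210,095 × 0.082726 = SEK 2,250,982.32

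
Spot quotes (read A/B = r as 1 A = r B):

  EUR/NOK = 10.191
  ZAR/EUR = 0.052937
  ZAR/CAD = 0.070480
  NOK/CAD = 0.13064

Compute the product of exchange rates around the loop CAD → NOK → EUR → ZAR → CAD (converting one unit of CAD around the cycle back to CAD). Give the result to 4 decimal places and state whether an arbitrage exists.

Around CAD → NOK → EUR → ZAR → CAD: 1 ÷ 0.13064 ÷ 10.191 ÷ 0.052937 × 0.070480 = 1.000031
Product ≈ 1 (deviation 0.003%, within rounding noise).

1.0000 (no arbitrage)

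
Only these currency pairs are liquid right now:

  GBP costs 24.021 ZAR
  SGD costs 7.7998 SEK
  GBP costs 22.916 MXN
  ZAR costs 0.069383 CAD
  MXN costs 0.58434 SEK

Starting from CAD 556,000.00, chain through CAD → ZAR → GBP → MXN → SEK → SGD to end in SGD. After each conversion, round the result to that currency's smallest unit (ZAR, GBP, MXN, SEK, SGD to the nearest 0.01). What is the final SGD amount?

SGD 572,732.20

CAD 556,000.00 ÷ 0.069383 = ZAR 8,013,490.34
ZAR 8,013,490.34 ÷ 24.021 = GBP 333,603.53
GBP 333,603.53 × 22.916 = MXN 7,644,858.49
MXN 7,644,858.49 × 0.58434 = SEK 4,467,196.61
SEK 4,467,196.61 ÷ 7.7998 = SGD 572,732.20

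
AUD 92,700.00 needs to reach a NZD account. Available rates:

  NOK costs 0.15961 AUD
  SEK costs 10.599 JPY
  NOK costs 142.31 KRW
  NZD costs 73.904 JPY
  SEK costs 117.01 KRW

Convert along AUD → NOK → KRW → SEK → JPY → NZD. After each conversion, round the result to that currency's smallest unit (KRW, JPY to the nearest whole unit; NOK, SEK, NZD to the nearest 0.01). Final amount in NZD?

AUD 92,700.00 ÷ 0.15961 = NOK 580,790.68
NOK 580,790.68 × 142.31 = KRW 82,652,322
KRW 82,652,322 ÷ 117.01 = SEK 706,369.73
SEK 706,369.73 × 10.599 = JPY 7,486,813
JPY 7,486,813 ÷ 73.904 = NZD 101,304.57

NZD 101,304.57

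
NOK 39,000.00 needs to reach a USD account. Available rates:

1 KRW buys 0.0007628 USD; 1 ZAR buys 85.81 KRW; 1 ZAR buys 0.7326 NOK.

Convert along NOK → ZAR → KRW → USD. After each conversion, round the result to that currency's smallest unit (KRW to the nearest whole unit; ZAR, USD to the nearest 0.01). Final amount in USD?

USD 3,484.55

NOK 39,000.00 ÷ 0.7326 = ZAR 53,235.05
ZAR 53,235.05 × 85.81 = KRW 4,568,100
KRW 4,568,100 × 0.0007628 = USD 3,484.55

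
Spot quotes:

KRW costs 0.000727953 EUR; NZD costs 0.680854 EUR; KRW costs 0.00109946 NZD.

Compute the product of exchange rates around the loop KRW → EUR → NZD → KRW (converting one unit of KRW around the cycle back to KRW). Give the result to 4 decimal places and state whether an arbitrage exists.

0.9725 (arbitrage exists)

Around KRW → EUR → NZD → KRW: 1 × 0.000727953 ÷ 0.680854 ÷ 0.00109946 = 0.972456
Product < 1; profitable direction is KRW → NZD → EUR → KRW.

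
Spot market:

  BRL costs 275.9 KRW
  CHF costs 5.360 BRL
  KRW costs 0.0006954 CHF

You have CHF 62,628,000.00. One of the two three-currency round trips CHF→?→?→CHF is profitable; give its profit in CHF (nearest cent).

Profit: CHF 1,777,020.00

Profitable loop is CHF → BRL → KRW → CHF:
CHF 62,628,000.00 × 5.360 = BRL 335,686,080.00
BRL 335,686,080.00 × 275.9 = KRW 92,615,789,472
KRW 92,615,789,472 × 0.0006954 = CHF 64,405,020.00
Profit = CHF 64,405,020.00 − CHF 62,628,000.00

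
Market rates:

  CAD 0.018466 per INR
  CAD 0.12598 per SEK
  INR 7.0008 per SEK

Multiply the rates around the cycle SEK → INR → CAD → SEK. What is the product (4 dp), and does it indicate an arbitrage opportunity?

Around SEK → INR → CAD → SEK: 1 × 7.0008 × 0.018466 ÷ 0.12598 = 1.026169
Product > 1; profitable direction is SEK → INR → CAD → SEK.

1.0262 (arbitrage exists)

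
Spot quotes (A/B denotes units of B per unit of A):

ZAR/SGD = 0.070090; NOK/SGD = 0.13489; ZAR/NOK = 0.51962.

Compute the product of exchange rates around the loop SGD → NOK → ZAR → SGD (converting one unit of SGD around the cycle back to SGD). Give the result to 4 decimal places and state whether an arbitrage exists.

1.0000 (no arbitrage)

Around SGD → NOK → ZAR → SGD: 1 ÷ 0.13489 ÷ 0.51962 × 0.070090 = 0.999978
Product ≈ 1 (deviation 0.002%, within rounding noise).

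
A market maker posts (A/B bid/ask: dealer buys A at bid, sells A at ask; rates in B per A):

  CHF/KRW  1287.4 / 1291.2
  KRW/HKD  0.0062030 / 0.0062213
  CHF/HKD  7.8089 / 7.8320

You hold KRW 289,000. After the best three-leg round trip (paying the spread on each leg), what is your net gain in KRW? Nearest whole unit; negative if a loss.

Net profit: KRW 5,673

Best loop KRW → HKD → CHF → KRW:
KRW 289,000 × 0.0062030 (sell KRW at bid) = HKD 1,792.67
HKD 1,792.67 ÷ 7.8320 (buy CHF at ask) = CHF 228.89
CHF 228.89 × 1287.4 (sell CHF at bid) = KRW 294,673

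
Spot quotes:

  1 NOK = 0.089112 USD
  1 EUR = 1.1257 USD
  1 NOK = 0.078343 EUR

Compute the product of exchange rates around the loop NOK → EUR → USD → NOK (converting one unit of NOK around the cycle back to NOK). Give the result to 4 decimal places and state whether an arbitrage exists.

Around NOK → EUR → USD → NOK: 1 × 0.078343 × 1.1257 ÷ 0.089112 = 0.989661
Product < 1; profitable direction is NOK → USD → EUR → NOK.

0.9897 (arbitrage exists)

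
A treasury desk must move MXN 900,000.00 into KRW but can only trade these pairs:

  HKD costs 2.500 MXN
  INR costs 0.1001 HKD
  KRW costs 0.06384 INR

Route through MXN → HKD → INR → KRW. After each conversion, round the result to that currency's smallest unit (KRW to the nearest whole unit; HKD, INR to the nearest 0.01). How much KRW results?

MXN 900,000.00 ÷ 2.500 = HKD 360,000.00
HKD 360,000.00 ÷ 0.1001 = INR 3,596,403.60
INR 3,596,403.60 ÷ 0.06384 = KRW 56,334,643

KRW 56,334,643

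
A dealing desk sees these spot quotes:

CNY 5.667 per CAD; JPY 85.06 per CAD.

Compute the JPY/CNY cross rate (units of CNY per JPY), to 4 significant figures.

JPY/CNY = 0.06662

1 JPY ÷ 85.06 = 0.0117564 CAD
0.0117564 CAD × 5.667 = 0.0666236 CNY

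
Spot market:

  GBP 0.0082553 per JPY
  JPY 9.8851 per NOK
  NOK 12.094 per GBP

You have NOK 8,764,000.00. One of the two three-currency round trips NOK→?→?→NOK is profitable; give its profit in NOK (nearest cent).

Profit: NOK 116,112.69

Profitable loop is NOK → GBP → JPY → NOK:
NOK 8,764,000.00 ÷ 12.094 = GBP 724,656.85
GBP 724,656.85 ÷ 0.0082553 = JPY 87,780,802
JPY 87,780,802 ÷ 9.8851 = NOK 8,880,112.69
Profit = NOK 8,880,112.69 − NOK 8,764,000.00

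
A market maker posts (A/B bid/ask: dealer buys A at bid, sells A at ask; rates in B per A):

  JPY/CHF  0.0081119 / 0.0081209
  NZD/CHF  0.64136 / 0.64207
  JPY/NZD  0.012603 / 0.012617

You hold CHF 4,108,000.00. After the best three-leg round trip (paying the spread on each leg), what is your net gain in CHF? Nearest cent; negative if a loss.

Best loop CHF → NZD → JPY → CHF:
CHF 4,108,000.00 ÷ 0.64207 (buy NZD at ask) = NZD 6,398,056.29
NZD 6,398,056.29 ÷ 0.012617 (buy JPY at ask) = JPY 507,098,065
JPY 507,098,065 × 0.0081119 (sell JPY at bid) = CHF 4,113,528.79

Net profit: CHF 5,528.79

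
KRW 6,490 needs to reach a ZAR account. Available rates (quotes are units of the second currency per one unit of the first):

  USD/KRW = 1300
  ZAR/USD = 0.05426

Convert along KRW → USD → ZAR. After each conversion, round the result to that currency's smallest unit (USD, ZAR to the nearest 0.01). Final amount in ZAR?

KRW 6,490 ÷ 1300 = USD 4.99
USD 4.99 ÷ 0.05426 = ZAR 91.96

ZAR 91.96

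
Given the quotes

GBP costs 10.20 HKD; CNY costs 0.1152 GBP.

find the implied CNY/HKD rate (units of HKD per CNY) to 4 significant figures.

CNY/HKD = 1.175

1 CNY × 0.1152 = 0.1152 GBP
0.1152 GBP × 10.20 = 1.17504 HKD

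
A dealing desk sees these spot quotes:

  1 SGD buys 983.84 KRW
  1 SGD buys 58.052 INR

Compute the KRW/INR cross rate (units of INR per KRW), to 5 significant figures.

KRW/INR = 0.059006

1 KRW ÷ 983.84 = 0.00101643 SGD
0.00101643 SGD × 58.052 = 0.0590055 INR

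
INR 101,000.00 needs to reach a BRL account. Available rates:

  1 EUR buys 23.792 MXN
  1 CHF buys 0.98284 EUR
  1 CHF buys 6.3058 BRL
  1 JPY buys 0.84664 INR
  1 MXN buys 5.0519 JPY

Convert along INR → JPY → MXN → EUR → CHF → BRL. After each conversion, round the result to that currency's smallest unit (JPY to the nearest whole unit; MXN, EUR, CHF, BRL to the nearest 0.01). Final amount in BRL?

BRL 6,367.85

INR 101,000.00 ÷ 0.84664 = JPY 119,295
JPY 119,295 ÷ 5.0519 = MXN 23,613.89
MXN 23,613.89 ÷ 23.792 = EUR 992.51
EUR 992.51 ÷ 0.98284 = CHF 1,009.84
CHF 1,009.84 × 6.3058 = BRL 6,367.85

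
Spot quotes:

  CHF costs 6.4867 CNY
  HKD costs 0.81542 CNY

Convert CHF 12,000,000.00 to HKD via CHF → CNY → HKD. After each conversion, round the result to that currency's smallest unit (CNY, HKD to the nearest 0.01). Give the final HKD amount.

CHF 12,000,000.00 × 6.4867 = CNY 77,840,400.00
CNY 77,840,400.00 ÷ 0.81542 = HKD 95,460,498.88

HKD 95,460,498.88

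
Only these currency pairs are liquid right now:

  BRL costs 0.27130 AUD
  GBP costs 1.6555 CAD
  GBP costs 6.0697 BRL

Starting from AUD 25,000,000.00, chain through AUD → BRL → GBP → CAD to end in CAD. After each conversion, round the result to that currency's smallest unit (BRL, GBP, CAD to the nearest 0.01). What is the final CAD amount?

AUD 25,000,000.00 ÷ 0.27130 = BRL 92,148,912.64
BRL 92,148,912.64 ÷ 6.0697 = GBP 15,181,790.31
GBP 15,181,790.31 × 1.6555 = CAD 25,133,453.86

CAD 25,133,453.86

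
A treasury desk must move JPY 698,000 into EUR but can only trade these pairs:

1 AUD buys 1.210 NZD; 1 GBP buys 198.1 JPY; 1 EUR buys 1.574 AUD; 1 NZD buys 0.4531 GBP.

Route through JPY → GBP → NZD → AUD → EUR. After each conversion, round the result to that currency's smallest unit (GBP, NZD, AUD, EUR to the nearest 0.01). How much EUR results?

EUR 4,083.06

JPY 698,000 ÷ 198.1 = GBP 3,523.47
GBP 3,523.47 ÷ 0.4531 = NZD 7,776.36
NZD 7,776.36 ÷ 1.210 = AUD 6,426.74
AUD 6,426.74 ÷ 1.574 = EUR 4,083.06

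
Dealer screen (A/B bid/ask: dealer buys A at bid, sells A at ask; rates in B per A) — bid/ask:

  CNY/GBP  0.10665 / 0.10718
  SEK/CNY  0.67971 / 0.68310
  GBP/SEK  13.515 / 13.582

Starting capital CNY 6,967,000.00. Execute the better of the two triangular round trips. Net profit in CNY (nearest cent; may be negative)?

Best loop CNY → SEK → GBP → CNY:
CNY 6,967,000.00 ÷ 0.68310 (buy SEK at ask) = SEK 10,199,092.37
SEK 10,199,092.37 ÷ 13.582 (buy GBP at ask) = GBP 750,927.14
GBP 750,927.14 ÷ 0.10718 (buy CNY at ask) = CNY 7,006,224.45

Net profit: CNY 39,224.45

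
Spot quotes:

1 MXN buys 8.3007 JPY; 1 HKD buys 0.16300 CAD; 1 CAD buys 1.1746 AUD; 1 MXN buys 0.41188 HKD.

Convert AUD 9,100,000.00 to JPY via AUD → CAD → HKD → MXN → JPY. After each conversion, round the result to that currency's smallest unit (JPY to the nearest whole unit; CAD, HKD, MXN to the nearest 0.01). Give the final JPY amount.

JPY 957,872,722

AUD 9,100,000.00 ÷ 1.1746 = CAD 7,747,318.24
CAD 7,747,318.24 ÷ 0.16300 = HKD 47,529,559.75
HKD 47,529,559.75 ÷ 0.41188 = MXN 115,396,619.77
MXN 115,396,619.77 × 8.3007 = JPY 957,872,722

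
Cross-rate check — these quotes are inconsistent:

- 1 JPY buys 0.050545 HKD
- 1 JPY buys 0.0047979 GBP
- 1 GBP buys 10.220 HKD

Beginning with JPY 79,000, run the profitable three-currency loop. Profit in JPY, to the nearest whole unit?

Profitable loop is JPY → HKD → GBP → JPY:
JPY 79,000 × 0.050545 = HKD 3,993.05
HKD 3,993.05 ÷ 10.220 = GBP 390.71
GBP 390.71 ÷ 0.0047979 = JPY 81,434
Profit = JPY 81,434 − JPY 79,000

Profit: JPY 2,434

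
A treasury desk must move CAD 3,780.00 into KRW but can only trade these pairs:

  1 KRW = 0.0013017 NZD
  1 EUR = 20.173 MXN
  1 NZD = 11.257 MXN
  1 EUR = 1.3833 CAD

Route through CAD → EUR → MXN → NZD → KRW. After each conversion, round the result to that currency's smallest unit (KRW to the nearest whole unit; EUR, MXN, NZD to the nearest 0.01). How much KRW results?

KRW 3,761,950

CAD 3,780.00 ÷ 1.3833 = EUR 2,732.60
EUR 2,732.60 × 20.173 = MXN 55,124.74
MXN 55,124.74 ÷ 11.257 = NZD 4,896.93
NZD 4,896.93 ÷ 0.0013017 = KRW 3,761,950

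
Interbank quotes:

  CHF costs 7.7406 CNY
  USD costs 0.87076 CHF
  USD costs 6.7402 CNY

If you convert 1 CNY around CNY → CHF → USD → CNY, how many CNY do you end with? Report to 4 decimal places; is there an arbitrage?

1.0000 (no arbitrage)

Around CNY → CHF → USD → CNY: 1 ÷ 7.7406 ÷ 0.87076 × 6.7402 = 0.999999
Product ≈ 1 (deviation 0.000%, within rounding noise).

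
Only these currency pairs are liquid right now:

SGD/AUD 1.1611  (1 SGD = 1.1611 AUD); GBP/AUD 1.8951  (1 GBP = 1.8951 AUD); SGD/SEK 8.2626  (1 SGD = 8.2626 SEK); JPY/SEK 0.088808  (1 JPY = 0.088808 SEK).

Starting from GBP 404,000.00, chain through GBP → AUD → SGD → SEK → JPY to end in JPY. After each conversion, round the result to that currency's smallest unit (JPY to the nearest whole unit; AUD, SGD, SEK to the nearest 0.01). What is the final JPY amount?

JPY 61,349,144

GBP 404,000.00 × 1.8951 = AUD 765,620.40
AUD 765,620.40 ÷ 1.1611 = SGD 659,392.30
SGD 659,392.30 × 8.2626 = SEK 5,448,294.82
SEK 5,448,294.82 ÷ 0.088808 = JPY 61,349,144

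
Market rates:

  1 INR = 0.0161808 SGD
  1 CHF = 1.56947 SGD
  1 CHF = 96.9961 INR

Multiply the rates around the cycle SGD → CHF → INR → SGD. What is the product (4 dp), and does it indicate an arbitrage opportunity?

Around SGD → CHF → INR → SGD: 1 ÷ 1.56947 × 96.9961 × 0.0161808 = 1.000003
Product ≈ 1 (deviation 0.000%, within rounding noise).

1.0000 (no arbitrage)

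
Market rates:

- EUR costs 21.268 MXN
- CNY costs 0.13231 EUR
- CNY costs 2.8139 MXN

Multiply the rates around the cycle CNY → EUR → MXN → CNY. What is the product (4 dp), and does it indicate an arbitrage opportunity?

1.0000 (no arbitrage)

Around CNY → EUR → MXN → CNY: 1 × 0.13231 × 21.268 ÷ 2.8139 = 1.000025
Product ≈ 1 (deviation 0.002%, within rounding noise).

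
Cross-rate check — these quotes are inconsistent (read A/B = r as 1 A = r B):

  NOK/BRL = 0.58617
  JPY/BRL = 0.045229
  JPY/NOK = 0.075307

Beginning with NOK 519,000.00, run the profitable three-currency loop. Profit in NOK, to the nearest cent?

Profit: NOK 12,771.93

Profitable loop is NOK → JPY → BRL → NOK:
NOK 519,000.00 ÷ 0.075307 = JPY 6,891,790
JPY 6,891,790 × 0.045229 = BRL 311,708.75
BRL 311,708.75 ÷ 0.58617 = NOK 531,771.93
Profit = NOK 531,771.93 − NOK 519,000.00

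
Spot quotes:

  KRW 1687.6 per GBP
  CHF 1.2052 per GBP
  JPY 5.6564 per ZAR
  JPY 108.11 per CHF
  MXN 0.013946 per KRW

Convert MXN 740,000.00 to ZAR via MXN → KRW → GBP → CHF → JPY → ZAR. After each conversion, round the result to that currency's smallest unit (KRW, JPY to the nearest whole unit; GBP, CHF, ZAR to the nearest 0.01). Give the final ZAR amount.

ZAR 724,264.73

MXN 740,000.00 ÷ 0.013946 = KRW 53,061,810
KRW 53,061,810 ÷ 1687.6 = GBP 31,442.17
GBP 31,442.17 × 1.2052 = CHF 37,894.10
CHF 37,894.10 × 108.11 = JPY 4,096,731
JPY 4,096,731 ÷ 5.6564 = ZAR 724,264.73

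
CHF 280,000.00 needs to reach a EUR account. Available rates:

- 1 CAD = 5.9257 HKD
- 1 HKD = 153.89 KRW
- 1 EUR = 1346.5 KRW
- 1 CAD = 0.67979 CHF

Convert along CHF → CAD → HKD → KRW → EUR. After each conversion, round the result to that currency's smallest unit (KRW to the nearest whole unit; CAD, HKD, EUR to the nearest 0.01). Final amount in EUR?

CHF 280,000.00 ÷ 0.67979 = CAD 411,891.91
CAD 411,891.91 × 5.9257 = HKD 2,440,747.89
HKD 2,440,747.89 × 153.89 = KRW 375,606,693
KRW 375,606,693 ÷ 1346.5 = EUR 278,950.38

EUR 278,950.38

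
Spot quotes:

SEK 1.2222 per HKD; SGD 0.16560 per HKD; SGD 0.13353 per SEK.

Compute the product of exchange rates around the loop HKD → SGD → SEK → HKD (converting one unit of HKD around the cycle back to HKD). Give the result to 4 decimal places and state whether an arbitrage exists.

Around HKD → SGD → SEK → HKD: 1 × 0.16560 ÷ 0.13353 ÷ 1.2222 = 1.014704
Product > 1; profitable direction is HKD → SGD → SEK → HKD.

1.0147 (arbitrage exists)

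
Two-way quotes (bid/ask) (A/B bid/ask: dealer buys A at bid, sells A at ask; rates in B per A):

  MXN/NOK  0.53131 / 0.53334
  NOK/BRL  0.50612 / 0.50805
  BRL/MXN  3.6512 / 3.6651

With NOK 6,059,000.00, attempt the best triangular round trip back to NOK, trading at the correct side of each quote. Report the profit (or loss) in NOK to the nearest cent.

Net profit: NOK 42,048.98

Best loop NOK → MXN → BRL → NOK:
NOK 6,059,000.00 ÷ 0.53334 (buy MXN at ask) = MXN 11,360,482.99
MXN 11,360,482.99 ÷ 3.6651 (buy BRL at ask) = BRL 3,099,637.93
BRL 3,099,637.93 ÷ 0.50805 (buy NOK at ask) = NOK 6,101,048.98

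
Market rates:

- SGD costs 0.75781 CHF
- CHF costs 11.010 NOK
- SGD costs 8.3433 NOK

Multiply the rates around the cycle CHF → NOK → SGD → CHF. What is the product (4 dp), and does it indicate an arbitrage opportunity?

1.0000 (no arbitrage)

Around CHF → NOK → SGD → CHF: 1 × 11.010 ÷ 8.3433 × 0.75781 = 1.000023
Product ≈ 1 (deviation 0.002%, within rounding noise).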